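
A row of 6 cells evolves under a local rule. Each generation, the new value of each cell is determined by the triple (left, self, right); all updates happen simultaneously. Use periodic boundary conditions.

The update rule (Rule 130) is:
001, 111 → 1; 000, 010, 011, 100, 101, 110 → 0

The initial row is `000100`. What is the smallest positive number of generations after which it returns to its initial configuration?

001000
010000
100000
000001
000010
000100

6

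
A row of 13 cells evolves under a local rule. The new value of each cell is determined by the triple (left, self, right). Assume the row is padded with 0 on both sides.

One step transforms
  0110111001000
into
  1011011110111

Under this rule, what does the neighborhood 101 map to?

1

At position 3 the neighborhood is 101; the next row has 1 there.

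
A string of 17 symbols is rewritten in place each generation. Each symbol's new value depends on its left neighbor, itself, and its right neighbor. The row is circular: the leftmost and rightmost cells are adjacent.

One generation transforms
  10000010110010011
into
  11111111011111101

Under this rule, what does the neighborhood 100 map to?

1

At position 1 the neighborhood is 100; the next row has 1 there.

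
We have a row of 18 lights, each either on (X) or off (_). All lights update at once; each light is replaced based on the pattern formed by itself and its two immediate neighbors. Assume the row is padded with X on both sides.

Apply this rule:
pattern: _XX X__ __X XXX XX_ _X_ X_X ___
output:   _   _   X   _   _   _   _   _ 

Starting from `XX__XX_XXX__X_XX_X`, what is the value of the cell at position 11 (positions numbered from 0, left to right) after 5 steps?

_

___X_______X______
__X_______X______X
_X_______X______X_
________X______X__
_______X______X__X
position 11 holds _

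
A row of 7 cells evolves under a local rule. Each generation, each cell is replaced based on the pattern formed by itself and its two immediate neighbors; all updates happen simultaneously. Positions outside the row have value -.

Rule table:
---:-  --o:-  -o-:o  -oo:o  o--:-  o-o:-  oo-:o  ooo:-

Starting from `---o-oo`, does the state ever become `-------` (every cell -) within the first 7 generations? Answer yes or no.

---o-oo  (fixed point — unchanged through generation 7)
generation 7 is ---o-oo, still not uniform -

no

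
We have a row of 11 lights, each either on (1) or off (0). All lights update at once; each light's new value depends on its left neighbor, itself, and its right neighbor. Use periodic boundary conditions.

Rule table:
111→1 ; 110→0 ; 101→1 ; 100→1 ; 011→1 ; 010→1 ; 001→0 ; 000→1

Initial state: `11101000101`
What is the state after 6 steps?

11011111011

11011110111
10111101111
01111011111
11110111110
11101111101
11011111011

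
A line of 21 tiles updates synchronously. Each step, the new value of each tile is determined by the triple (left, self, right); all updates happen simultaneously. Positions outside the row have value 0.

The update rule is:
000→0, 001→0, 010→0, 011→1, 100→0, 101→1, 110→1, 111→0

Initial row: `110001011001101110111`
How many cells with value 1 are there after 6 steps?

4

step 1: 110000111001111011101
step 2: 110000101001001110110
step 3: 110000010000001011110
step 4: 110000000000000110010
step 5: 110000000000000110000
step 6: 110000000000000110000
count of 1: 4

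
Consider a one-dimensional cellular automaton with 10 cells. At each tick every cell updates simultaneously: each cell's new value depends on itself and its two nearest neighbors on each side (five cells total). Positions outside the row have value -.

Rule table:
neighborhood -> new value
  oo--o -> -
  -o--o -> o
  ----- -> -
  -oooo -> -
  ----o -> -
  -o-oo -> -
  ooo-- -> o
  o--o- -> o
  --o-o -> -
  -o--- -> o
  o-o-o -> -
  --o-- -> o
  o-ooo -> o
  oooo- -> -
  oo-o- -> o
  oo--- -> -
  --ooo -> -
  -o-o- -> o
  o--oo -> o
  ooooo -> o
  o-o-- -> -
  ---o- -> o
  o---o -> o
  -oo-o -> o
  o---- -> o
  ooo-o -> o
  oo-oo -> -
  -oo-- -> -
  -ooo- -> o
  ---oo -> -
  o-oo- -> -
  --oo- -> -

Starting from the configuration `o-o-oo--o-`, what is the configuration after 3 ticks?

-o-----ooo
oooo----oo
---o-o----

---o-o----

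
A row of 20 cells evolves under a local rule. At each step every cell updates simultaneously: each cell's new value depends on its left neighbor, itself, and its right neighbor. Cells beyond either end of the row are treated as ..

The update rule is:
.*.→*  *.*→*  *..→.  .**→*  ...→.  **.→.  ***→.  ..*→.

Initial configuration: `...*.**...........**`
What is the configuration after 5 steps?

step 1: ...***............*.
step 2: ...*..............*.
step 3: ...*..............*.  (fixed point — unchanged through step 5)

...*..............*.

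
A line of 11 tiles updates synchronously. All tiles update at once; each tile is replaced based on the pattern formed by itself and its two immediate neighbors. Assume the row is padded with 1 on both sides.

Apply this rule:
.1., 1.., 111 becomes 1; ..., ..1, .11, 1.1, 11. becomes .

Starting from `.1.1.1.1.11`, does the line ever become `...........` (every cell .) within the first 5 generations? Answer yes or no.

.1.1.1.1..1
.1.1.1.11..
.1.1.1...1.
.1.1.11..1.
.1.1...1.1.
generation 5 is .1.1...1.1., still not uniform .

no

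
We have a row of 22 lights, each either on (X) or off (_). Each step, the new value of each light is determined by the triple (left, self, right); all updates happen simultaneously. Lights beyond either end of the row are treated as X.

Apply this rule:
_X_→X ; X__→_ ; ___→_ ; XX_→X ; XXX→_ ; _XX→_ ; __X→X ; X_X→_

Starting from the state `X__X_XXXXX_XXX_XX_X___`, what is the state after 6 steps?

X_XX_____X___X__X_X__X
X__X____XX__XX_XX_X_X_
X_XX___X_X_X_X__X_X_X_
X__X__XX_X_X_X_XX_X_X_
X_XX_X_X_X_X_X__X_X_X_
X__X_X_X_X_X_X_XX_X_X_

X__X_X_X_X_X_X_XX_X_X_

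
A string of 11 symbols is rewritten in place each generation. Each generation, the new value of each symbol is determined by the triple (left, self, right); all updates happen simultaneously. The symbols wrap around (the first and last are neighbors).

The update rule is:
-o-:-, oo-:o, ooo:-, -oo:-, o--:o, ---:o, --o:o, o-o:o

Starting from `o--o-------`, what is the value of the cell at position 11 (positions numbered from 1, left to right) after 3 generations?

-oo-ooooooo
o-oo------o
oo-ooooooo-
position 11 holds -

-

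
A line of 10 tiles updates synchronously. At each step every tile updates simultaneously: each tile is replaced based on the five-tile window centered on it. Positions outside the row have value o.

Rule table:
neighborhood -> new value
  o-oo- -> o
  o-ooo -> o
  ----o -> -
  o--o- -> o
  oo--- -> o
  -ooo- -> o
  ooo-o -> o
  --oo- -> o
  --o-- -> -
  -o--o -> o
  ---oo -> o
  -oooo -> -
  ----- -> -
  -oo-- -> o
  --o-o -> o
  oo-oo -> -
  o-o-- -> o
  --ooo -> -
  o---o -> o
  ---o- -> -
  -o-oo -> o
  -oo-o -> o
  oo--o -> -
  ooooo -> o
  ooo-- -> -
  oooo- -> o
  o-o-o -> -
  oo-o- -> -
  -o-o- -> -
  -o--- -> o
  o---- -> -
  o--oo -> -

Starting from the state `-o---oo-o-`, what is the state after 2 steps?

-o-ooo----

-oooooo--o
-o-ooo----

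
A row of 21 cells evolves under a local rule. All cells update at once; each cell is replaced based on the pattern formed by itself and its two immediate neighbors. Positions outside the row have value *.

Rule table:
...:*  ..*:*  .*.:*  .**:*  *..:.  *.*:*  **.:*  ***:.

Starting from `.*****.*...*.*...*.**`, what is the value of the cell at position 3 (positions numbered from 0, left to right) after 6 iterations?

iteration 1: **...***.*****.*****.
iteration 2: .*.***.***...***...**
iteration 3: ****.***.*.***.*.***.
iteration 4: ...***.*****.*****.**
iteration 5: .***.***...***...***.
iteration 6: **.***.*.***.*.***.**
position 3 holds *

*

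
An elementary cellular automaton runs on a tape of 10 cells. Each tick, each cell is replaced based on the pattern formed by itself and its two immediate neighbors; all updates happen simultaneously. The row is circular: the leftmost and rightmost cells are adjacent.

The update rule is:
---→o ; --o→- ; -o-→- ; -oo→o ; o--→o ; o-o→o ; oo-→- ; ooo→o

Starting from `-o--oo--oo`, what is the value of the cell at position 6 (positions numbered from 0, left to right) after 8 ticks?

-

o-o-o-o-o-
-o-o-o-o-o
o-o-o-o-o-  (repeats tick 1; period 2)
tick 8: -o-o-o-o-o
position 6 holds -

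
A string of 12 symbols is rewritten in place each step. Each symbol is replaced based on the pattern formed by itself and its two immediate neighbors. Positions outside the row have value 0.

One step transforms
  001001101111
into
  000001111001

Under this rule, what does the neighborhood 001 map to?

0

At position 1 the neighborhood is 001; the next row has 0 there.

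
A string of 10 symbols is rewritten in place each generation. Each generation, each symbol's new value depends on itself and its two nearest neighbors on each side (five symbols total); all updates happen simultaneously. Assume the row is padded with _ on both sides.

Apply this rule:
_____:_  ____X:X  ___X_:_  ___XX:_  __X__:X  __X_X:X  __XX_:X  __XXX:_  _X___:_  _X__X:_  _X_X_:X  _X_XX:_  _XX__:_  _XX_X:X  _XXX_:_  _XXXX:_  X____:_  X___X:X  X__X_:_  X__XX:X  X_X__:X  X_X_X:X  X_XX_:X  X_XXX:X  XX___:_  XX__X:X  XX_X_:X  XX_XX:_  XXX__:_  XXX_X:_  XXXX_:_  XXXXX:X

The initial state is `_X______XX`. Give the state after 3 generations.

_X__X_X___

_X____X_X_
_X__X_XXX_
_X__X_X___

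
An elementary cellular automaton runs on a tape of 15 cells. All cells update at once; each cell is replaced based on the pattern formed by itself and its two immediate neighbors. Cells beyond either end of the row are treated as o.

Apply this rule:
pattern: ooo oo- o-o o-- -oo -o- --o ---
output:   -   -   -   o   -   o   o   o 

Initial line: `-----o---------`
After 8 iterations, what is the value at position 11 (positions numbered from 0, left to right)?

ooooooooooooooo
---------------
ooooooooooooooo  (repeats iteration 1; period 2)
iteration 8: ---------------
position 11 holds -

-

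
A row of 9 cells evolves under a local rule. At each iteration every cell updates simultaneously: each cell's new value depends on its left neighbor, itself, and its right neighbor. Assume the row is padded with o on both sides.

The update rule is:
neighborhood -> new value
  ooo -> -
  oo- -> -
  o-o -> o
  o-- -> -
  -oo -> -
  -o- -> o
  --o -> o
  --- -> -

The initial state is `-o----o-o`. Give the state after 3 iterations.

oo---ooo-
----o---o
---oo--o-

---oo--o-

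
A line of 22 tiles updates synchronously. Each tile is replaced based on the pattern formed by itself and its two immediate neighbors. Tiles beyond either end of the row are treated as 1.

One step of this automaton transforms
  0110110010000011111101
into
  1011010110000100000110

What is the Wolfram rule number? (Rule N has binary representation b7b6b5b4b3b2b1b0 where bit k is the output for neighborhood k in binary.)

102

position 15: 111 → 0  (bit 7 = 0)
position 2: 110 → 1  (bit 6 = 1)
position 0: 101 → 1  (bit 5 = 1)
position 6: 100 → 0  (bit 4 = 0)
position 1: 011 → 0  (bit 3 = 0)
position 8: 010 → 1  (bit 2 = 1)
position 7: 001 → 1  (bit 1 = 1)
position 10: 000 → 0  (bit 0 = 0)
bits b7..b0 = 01100110 = 102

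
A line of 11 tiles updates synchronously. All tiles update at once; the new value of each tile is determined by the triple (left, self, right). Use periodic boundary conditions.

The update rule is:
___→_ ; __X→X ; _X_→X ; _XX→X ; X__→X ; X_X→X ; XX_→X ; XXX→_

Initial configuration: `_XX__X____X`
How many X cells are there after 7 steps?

step 1: XXXXXXX__XX
step 2: ______XXXX_
step 3: _____XX__XX
step 4: X___XXXXXXX
step 5: XX_XX______
step 6: XXXXXX____X
step 7: _____XX__XX
count of X: 4

4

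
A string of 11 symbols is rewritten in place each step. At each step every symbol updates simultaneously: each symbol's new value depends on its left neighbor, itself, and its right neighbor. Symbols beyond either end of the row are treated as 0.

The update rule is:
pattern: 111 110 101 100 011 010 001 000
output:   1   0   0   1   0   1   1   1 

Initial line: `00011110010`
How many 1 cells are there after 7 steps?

6

11101101111
01000000110
11111111001
01111110111
10111100010
10011011111
11100001110
count of 1: 6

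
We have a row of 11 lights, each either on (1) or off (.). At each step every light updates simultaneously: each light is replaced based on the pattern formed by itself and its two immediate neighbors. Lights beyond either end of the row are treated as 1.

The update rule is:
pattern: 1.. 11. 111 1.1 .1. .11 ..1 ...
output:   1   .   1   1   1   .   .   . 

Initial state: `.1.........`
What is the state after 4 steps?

111........
11.1.......
1.111......
.1.1.1.....

.1.1.1.....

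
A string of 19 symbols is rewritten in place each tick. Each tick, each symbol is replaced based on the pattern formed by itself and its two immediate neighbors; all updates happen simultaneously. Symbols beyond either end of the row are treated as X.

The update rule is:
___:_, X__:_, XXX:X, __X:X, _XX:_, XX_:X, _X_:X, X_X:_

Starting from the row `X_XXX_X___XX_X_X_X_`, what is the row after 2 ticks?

X__XX_X__X_X_X_X_X_
X_X_X_X_XX_X_X_X_X_

X_X_X_X_XX_X_X_X_X_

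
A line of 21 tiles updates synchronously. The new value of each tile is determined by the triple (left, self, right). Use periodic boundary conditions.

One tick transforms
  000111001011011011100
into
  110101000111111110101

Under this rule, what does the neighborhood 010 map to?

0

At position 8 the neighborhood is 010; the next row has 0 there.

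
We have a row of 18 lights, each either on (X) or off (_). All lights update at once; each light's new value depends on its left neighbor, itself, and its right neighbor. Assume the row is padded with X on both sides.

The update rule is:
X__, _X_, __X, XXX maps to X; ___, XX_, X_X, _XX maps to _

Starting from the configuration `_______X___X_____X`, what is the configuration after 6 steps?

X_____XXX_XXX___X_
_X___X_X___X_X_XX_
_XX_XX_XX_XX_X____
_____________XX__X
X___________X__XX_
_X_________XXXX___

_X_________XXXX___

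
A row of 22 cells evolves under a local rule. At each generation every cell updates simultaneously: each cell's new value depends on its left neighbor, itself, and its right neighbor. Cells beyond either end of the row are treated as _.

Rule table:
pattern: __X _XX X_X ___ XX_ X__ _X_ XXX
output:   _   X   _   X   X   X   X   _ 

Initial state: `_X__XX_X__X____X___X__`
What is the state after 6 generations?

_XX_XX_XX_XXXX_XXX_XXX
_XX_XX_XX_X__X_X_X_X_X
_XX_XX_XX_XX_X_X_X_X_X
_XX_XX_XX_XX_X_X_X_X_X  (fixed point — unchanged through generation 6)

_XX_XX_XX_XX_X_X_X_X_X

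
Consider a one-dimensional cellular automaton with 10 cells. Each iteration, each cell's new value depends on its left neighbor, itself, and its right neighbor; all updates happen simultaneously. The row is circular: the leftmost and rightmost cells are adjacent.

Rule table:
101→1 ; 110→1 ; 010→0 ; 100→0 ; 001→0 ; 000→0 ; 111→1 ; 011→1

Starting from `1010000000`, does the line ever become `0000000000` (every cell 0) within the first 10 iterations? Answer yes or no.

yes

0100000000
0000000000
all cells are 0 at iteration 2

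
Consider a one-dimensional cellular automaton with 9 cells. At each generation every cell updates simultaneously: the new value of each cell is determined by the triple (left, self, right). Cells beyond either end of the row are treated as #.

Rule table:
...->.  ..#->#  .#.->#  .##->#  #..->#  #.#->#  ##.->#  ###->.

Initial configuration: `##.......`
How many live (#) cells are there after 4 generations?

.##.....#
####...##
...##.##.
#.#######
count of #: 8

8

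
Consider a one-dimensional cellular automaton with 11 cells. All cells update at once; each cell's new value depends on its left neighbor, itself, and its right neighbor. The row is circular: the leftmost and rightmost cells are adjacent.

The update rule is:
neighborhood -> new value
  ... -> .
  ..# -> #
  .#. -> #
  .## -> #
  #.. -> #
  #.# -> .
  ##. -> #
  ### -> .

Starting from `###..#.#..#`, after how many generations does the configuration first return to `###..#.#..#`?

..####.####
###..#.#..#

2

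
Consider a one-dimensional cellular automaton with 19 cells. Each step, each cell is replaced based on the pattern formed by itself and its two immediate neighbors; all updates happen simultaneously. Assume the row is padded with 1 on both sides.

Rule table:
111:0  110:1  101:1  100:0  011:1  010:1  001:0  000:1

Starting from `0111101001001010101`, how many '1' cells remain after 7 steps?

9

1100111001001111111
0100101001001000000
1100111001001011110
0100101001001110011
1100111001001010010
0100101001001110011  (repeats step 4; period 2)
step 7: 1100111001001010010
count of 1: 9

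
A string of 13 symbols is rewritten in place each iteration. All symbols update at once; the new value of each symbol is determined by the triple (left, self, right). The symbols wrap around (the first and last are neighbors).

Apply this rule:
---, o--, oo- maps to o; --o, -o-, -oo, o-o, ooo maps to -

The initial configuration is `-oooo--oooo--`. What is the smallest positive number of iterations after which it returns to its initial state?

----oo----ooo
ooo--oooo---o
--oo----ooo--
o--oooo---ooo
oo----ooo----
-oooo---oooo-
----ooo----oo
ooo---oooo--o
--ooo----oo--
o---oooo--ooo
ooo----oo----
--oooo--oooo-
o----oo----oo
oooo--oooo---
---oo----ooo-
oo--oooo---oo
-oo----ooo---
--oooo---oooo
o----ooo----o
oooo---oooo--
---ooo----oo-
oo---oooo--oo
-ooo----oo---
---oooo--oooo
oo----oo----o
-oooo--oooo--

26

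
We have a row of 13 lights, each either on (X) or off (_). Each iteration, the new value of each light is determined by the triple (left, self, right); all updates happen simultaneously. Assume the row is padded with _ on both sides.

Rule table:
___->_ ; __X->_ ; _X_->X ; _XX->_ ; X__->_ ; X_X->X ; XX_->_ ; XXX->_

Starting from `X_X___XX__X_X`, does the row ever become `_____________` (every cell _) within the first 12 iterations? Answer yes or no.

XXX_______XXX
_____________
all cells are _ at iteration 2

yes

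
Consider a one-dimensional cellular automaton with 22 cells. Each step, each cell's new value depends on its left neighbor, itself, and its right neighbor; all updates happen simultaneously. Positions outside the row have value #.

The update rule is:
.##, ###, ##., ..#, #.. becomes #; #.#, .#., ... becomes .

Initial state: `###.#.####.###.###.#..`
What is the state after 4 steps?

###...####.###.###..##
####.#####.###.#######
####.#####.###.#######  (fixed point — unchanged through step 4)

####.#####.###.#######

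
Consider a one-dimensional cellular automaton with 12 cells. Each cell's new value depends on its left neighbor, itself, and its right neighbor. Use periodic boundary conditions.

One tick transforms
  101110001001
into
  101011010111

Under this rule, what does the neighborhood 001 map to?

At position 7 the neighborhood is 001; the next row has 1 there.

1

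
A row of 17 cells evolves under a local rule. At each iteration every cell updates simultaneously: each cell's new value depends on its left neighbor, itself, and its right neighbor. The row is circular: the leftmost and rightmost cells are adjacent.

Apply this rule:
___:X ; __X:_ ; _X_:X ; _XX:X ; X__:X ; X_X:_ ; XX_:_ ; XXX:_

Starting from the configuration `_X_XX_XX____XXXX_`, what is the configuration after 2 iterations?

_X_X__X_XXX_X___X
_X_XX_X_X___XXX_X

_X_XX_X_X___XXX_X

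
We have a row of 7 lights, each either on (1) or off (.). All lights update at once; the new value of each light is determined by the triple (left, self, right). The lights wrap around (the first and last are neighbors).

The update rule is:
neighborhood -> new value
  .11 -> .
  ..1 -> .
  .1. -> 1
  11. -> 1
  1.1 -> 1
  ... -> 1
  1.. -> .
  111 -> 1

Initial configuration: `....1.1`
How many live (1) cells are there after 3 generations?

generation 1: .11.111
generation 2: 1.11.11
generation 3: 11.11.1
count of 1: 5

5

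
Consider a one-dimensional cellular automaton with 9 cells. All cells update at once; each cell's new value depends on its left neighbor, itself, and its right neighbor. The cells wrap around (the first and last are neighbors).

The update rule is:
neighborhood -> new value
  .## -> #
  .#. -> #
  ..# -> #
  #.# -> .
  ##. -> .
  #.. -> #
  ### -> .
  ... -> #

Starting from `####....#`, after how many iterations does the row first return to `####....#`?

9

....#####
#####....
#....####
.#####...
##....###
..#####..
###....##
...#####.
####....#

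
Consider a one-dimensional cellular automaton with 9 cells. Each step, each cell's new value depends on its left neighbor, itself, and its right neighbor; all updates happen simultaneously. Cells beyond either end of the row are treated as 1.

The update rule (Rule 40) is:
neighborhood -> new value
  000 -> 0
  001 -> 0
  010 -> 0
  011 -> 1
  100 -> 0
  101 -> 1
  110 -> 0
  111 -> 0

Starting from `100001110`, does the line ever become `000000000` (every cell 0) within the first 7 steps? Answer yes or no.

no

000001001
000000001
000000001  (fixed point — unchanged through step 7)
step 7 is 000000001, still not uniform 0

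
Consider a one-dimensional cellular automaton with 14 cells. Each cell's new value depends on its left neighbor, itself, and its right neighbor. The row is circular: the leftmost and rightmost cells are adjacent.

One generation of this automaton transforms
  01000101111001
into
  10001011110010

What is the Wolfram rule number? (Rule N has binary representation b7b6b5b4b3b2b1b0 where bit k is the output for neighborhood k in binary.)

170

position 8: 111 → 1  (bit 7 = 1)
position 10: 110 → 0  (bit 6 = 0)
position 0: 101 → 1  (bit 5 = 1)
position 2: 100 → 0  (bit 4 = 0)
position 7: 011 → 1  (bit 3 = 1)
position 1: 010 → 0  (bit 2 = 0)
position 4: 001 → 1  (bit 1 = 1)
position 3: 000 → 0  (bit 0 = 0)
bits b7..b0 = 10101010 = 170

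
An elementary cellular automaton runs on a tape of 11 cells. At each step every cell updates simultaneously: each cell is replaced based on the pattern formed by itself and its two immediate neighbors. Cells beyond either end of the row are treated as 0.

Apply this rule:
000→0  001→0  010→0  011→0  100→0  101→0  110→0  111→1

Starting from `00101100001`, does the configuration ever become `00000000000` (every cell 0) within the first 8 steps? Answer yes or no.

yes

00000000000
all cells are 0 at step 1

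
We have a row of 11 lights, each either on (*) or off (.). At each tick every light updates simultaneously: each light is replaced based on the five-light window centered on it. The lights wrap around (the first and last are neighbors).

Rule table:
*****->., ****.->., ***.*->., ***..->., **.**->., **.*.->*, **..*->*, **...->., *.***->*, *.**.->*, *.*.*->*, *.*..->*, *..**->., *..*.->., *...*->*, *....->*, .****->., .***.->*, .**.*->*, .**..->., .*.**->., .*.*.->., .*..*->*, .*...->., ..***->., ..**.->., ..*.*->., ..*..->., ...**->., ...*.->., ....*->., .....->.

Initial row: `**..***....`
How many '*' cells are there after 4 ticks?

..*..*..*..
...*..*...*
.*..*...*..
..*...*...*
count of *: 3

3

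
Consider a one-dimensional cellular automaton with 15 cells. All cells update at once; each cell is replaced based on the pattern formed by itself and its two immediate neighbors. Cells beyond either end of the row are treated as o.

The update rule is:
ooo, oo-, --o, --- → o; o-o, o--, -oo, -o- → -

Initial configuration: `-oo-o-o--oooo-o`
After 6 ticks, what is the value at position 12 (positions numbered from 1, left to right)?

o

--o-----o-ooo--
-o--oooo---oo-o
---o-ooo-oo-o--
-oo---oo--o---o
--o-oo-o-o--oo-
-o---o-----o-o-
position 12 holds o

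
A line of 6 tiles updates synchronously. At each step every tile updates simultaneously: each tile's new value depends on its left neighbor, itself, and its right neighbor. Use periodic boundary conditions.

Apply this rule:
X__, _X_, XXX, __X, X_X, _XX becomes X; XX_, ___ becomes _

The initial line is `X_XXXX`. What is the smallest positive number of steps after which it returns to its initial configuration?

_XXXXX
XXXXX_
XXXX_X
XXX_XX
XX_XXX
X_XXXX

6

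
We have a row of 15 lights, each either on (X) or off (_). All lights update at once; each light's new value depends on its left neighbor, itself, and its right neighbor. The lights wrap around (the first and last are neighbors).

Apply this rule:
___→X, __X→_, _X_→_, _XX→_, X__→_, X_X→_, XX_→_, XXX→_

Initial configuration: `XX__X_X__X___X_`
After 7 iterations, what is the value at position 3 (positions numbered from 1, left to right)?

_

___________X___
XXXXXXXXXX___XX
___________X___  (repeats iteration 1; period 2)
iteration 7: ___________X___
position 3 holds _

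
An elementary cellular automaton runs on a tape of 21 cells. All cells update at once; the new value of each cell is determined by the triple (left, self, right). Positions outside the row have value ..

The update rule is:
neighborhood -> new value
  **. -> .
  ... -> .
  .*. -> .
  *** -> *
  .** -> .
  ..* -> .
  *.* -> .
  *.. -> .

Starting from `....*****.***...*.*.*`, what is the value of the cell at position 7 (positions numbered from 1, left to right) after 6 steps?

.....***...*.........
......*..............
.....................
.....................  (fixed point — unchanged through step 6)
position 7 holds .

.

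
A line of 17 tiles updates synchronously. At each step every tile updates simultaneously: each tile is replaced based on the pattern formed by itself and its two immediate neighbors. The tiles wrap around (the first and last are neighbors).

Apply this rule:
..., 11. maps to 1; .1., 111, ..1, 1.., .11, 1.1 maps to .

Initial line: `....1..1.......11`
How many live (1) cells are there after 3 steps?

step 1: .11......11111..1
step 2: ..1.1111.....1...
step 3: 1......1.111...11
count of 1: 7

7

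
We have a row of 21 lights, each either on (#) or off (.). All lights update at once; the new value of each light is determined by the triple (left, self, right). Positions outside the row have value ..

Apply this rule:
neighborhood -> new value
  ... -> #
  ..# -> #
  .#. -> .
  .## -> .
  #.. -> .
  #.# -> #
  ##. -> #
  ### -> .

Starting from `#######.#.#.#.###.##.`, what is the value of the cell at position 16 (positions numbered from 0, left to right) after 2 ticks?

.

......##.#.#.#..##.#.
######.##.#.#..#.##..
position 16 holds .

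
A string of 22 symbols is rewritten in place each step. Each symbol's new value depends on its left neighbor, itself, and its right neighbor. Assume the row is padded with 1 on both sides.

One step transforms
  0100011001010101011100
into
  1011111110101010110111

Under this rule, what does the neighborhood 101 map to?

1

At position 0 the neighborhood is 101; the next row has 1 there.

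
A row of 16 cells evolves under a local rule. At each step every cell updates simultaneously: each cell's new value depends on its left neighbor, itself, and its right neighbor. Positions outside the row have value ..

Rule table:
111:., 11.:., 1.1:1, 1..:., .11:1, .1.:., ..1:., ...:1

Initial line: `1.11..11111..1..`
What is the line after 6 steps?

.11...1........1
.1..1...111111..
......1.1......1
11111..1..1111..
1.........1....1
..1111111...11..

..1111111...11..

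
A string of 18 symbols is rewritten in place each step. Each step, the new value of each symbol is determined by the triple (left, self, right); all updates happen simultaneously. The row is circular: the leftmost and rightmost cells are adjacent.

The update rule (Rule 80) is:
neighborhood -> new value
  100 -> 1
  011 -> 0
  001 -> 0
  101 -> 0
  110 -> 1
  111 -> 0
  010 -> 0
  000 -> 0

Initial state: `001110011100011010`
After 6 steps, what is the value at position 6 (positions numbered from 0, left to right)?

0

000011000110001001
100001100011000100
010000110001100010
001000011000110001
100100001100011000
010010000110001100
position 6 holds 0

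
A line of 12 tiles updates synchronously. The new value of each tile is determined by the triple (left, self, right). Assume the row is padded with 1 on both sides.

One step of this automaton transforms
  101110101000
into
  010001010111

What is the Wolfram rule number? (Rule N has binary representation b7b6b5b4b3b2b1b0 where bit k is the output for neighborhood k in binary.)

51

position 3: 111 → 0  (bit 7 = 0)
position 0: 110 → 0  (bit 6 = 0)
position 1: 101 → 1  (bit 5 = 1)
position 9: 100 → 1  (bit 4 = 1)
position 2: 011 → 0  (bit 3 = 0)
position 6: 010 → 0  (bit 2 = 0)
position 11: 001 → 1  (bit 1 = 1)
position 10: 000 → 1  (bit 0 = 1)
bits b7..b0 = 00110011 = 51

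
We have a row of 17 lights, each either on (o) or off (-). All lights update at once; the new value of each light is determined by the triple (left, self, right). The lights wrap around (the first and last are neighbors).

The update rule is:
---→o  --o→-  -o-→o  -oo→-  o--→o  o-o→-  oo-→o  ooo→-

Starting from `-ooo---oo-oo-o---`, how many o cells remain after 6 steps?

---ooo--o--o-oooo
oo---oo-oo-o----o
-ooo--o--o-oooo--
---oo-oo-o----ooo
oo--o--o-oooo---o
-oo-oo-o----ooo--
count of o: 8

8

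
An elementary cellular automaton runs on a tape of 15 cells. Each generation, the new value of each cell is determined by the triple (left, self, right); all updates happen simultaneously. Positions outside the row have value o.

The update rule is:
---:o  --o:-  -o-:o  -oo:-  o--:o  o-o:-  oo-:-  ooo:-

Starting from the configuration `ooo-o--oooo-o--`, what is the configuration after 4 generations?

----oo------oo-
ooo---ooooo----
---oo------ooo-
oo---ooooo-----

oo---ooooo-----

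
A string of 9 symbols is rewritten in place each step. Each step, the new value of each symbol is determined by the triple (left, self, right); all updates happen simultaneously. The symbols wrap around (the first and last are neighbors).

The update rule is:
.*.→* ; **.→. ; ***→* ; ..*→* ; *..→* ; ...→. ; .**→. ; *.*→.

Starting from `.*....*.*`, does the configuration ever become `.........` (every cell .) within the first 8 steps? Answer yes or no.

.**..**.*
...**...*
*.*..*.**
..****..*
**.**.***
*......**
.*....*.*  (repeats step 0; period 7)
step 8: .**..**.*
step 8 is .**..**.*, still not uniform .

no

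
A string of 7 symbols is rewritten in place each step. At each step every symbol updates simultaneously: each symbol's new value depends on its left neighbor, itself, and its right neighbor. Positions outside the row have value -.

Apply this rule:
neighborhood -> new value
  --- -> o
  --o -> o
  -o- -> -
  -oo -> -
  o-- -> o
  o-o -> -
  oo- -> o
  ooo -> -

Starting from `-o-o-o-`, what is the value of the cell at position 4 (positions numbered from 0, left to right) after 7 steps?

-

o-----o
-ooooo-
o----oo
-oooo-o
o---o--
-ooo-oo
o--o--o
position 4 holds -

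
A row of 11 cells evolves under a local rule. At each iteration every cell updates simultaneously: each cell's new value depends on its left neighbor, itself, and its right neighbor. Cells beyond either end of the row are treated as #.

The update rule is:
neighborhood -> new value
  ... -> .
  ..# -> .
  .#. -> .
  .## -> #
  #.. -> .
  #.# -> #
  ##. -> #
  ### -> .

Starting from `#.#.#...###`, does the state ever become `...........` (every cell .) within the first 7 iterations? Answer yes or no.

yes

##.#....#..
.##........
###........
..#........
...........
all cells are . at iteration 5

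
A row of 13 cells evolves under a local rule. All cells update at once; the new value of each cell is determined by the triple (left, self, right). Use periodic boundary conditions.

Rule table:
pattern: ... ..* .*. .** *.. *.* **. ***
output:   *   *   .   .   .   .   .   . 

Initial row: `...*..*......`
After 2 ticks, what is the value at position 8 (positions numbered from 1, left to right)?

*

***..*..*****
....*..*.....
position 8 holds *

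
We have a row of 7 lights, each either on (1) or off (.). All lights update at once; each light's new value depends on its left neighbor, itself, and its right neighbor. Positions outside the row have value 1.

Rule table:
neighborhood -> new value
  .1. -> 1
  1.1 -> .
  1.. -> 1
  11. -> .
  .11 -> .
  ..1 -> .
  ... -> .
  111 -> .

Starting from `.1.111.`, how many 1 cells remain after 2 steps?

step 1: .1.....
step 2: .11....
count of 1: 2

2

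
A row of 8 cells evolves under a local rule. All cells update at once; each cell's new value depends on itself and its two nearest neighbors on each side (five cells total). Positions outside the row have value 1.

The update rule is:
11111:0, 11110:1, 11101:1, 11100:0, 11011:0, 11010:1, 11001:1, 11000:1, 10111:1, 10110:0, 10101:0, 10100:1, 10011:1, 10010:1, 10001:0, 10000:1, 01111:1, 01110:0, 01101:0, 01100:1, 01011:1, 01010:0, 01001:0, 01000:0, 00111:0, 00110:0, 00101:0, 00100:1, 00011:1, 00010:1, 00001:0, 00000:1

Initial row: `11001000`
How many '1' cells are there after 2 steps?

10111001
10100110
count of 1: 4

4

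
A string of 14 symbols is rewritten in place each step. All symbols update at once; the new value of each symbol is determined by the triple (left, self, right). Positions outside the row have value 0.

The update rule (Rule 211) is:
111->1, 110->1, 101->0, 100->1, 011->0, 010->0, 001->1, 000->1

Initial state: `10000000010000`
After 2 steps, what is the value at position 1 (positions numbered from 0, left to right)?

0

step 1: 01111111101111
step 2: 10111111100111
position 1 holds 0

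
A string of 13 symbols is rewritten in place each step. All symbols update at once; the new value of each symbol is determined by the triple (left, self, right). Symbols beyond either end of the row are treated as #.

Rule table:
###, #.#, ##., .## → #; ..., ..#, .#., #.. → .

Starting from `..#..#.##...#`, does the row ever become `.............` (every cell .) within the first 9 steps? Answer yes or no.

no

......###...#
......###...#  (fixed point — unchanged through step 9)
step 9 is ......###...#, still not uniform .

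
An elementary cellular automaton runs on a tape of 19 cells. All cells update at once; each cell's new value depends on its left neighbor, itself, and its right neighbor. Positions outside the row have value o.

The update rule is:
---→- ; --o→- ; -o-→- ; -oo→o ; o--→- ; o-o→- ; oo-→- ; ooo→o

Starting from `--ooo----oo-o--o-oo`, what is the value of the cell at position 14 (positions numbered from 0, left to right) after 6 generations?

-

--oo-----o-------oo
--o--------------oo
-----------------oo
-----------------oo  (fixed point — unchanged through generation 6)
position 14 holds -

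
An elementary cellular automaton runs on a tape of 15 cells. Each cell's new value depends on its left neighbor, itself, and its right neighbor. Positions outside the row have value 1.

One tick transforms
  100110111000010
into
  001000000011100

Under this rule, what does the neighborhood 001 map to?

At position 2 the neighborhood is 001; the next row has 1 there.

1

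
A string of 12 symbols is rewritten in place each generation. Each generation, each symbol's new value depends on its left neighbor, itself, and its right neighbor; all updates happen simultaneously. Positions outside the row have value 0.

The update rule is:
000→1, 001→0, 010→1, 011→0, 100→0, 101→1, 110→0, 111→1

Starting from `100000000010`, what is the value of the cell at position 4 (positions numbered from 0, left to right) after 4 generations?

0

generation 1: 101111111010
generation 2: 110111110110
generation 3: 001011101000
generation 4: 101101011011
position 4 holds 0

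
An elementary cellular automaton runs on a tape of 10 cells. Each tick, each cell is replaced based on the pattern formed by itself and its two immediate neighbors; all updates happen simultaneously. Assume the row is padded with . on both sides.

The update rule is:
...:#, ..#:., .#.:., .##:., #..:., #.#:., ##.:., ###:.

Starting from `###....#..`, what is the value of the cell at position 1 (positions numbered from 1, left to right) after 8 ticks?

....##...#
###....#..  (repeats tick 0; period 2)
tick 8: ###....#..
position 1 holds #

#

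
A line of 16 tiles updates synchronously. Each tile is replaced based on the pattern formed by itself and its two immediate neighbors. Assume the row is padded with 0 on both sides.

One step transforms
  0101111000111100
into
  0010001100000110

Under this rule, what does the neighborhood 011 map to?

0

At position 3 the neighborhood is 011; the next row has 0 there.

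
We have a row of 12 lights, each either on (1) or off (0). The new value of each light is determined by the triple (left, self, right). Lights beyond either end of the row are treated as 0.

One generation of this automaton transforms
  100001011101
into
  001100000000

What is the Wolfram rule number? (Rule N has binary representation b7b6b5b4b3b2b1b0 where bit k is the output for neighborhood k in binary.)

position 8: 111 → 0  (bit 7 = 0)
position 9: 110 → 0  (bit 6 = 0)
position 6: 101 → 0  (bit 5 = 0)
position 1: 100 → 0  (bit 4 = 0)
position 7: 011 → 0  (bit 3 = 0)
position 0: 010 → 0  (bit 2 = 0)
position 4: 001 → 0  (bit 1 = 0)
position 2: 000 → 1  (bit 0 = 1)
bits b7..b0 = 00000001 = 1

1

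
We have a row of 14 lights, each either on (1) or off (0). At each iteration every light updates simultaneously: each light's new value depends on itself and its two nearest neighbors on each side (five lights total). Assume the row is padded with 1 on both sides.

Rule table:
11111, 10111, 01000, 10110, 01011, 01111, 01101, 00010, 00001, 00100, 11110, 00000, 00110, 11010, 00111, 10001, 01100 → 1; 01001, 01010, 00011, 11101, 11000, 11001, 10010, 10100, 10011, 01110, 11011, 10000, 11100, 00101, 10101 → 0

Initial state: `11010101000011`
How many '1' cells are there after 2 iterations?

10100000101011
01010111000111
count of 1: 8

8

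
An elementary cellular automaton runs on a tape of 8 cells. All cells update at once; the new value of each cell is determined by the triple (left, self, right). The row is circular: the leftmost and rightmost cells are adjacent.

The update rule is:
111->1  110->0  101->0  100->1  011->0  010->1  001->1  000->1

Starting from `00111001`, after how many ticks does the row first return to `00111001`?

11010111
10010011
01111101
00111001

4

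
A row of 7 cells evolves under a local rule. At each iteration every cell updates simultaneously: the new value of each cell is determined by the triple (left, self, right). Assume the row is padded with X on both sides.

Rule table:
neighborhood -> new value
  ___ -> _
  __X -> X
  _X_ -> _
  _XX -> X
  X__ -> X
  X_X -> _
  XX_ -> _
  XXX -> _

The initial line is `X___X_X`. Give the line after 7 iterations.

XX___XX

iteration 1: _X_X__X
iteration 2: ____XXX
iteration 3: X__XX__
iteration 4: _XXX_XX
iteration 5: _X___X_
iteration 6: __X_X__
iteration 7: XX___XX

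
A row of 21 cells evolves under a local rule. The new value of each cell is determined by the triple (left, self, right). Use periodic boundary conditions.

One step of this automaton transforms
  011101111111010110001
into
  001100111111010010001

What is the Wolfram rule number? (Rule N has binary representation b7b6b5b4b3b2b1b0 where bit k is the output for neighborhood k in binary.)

position 2: 111 → 1  (bit 7 = 1)
position 3: 110 → 1  (bit 6 = 1)
position 0: 101 → 0  (bit 5 = 0)
position 17: 100 → 0  (bit 4 = 0)
position 1: 011 → 0  (bit 3 = 0)
position 13: 010 → 1  (bit 2 = 1)
position 19: 001 → 0  (bit 1 = 0)
position 18: 000 → 0  (bit 0 = 0)
bits b7..b0 = 11000100 = 196

196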